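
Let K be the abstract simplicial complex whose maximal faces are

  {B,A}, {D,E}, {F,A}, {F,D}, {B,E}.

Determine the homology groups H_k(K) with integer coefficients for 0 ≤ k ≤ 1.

H_0 ≅ Z,  H_1 ≅ Z.

Order the vertices as A < B < D < E < F. Listing each simplex with vertices in this order, K has dimension 1 with simplices:

  0-simplices (5): A, B, D, E, F
  1-simplices (5): AB, AF, BE, DE, DF

Hence C_0 ≅ Z^5, C_1 ≅ Z^5.

∂_1: C_1 → C_0 maps an edge to its endpoints' difference, ∂[p,q] = q − p. For instance
  ∂AB = B − A.
The resulting 5×5 matrix has rank 4, and its Smith normal form has invariant factors (1,1,1,1).

From H_k ≅ ker(∂_k) / im(∂_{k+1}) we obtain:

  H_0: rank C_0 − rank ∂_1 = 5 − 4 = 1, and the invariant factors of ∂_1 are all 1, so H_0 ≅ Z.
  H_1: rank ker ∂_1 − rank ∂_2 = (5 − 4) − 0 = 1, and there is no ∂_2, so H_1 ≅ Z.

As a check, the Euler characteristic is 5 − 5 = 0, which agrees with 1 − 1 = 0.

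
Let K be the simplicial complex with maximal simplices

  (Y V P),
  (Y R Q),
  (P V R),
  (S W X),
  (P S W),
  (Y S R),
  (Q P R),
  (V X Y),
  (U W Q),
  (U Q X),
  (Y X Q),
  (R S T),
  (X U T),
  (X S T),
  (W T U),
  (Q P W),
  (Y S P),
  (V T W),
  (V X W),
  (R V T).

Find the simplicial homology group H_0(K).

Order the vertices as P < Q < R < S < T < U < V < W < X < Y. Listing each simplex with vertices in this order, K has dimension 2 with simplices:

  0-simplices (10): P, Q, R, S, T, U, V, W, X, Y
  1-simplices (30): PQ, PR, PS, PV, PW, PY, QR, QU, QW, QX, QY, RS, RT, RV, RY, ST, SW, SX, SY, TU, TV, TW, TX, UW, UX, VW, VX, VY, WX, XY
  2-simplices (20): PQR, PQW, PRV, PSW, PSY, PVY, QRY, QUW, QUX, QXY, RST, RSY, RTV, STX, SWX, TUW, TUX, TVW, VWX, VXY

Hence C_0 ≅ Z^10, C_1 ≅ Z^30, C_2 ≅ Z^20.

∂_1: C_1 → C_0 sends each edge [p,q] (with p < q) to q − p.
The 10×30 boundary matrix has rank 9 and Smith normal form diag(1,1,1,1,1,1,1,1,1).

Boundary ∂_2: C_2 → C_1 acts by ∂[p,q,r] = [q,r] − [p,r] + [p,q]. For instance
  ∂VWX = WX − VX + VW,
  ∂RSY = SY − RY + RS.
This gives a 30×20 integer matrix of rank 20; reducing to Smith normal form yields diagonal entries (1,1,1,1,1,1,1,1,1,1,1,1,1,1,1,1,1,1,1,2).

Reading off H_k = ker ∂_k / im ∂_{k+1}:

  H_0: rank C_0 − rank ∂_1 = 10 − 9 = 1, and the invariant factors of ∂_1 are all 1, so H_0 = Z.

(K is a triangulation of the Klein bottle.)

H_0 ≅ Z.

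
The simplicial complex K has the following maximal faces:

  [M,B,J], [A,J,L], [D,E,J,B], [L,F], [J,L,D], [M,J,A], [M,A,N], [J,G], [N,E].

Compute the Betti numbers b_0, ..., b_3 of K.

b_0 = 1, b_1 = 1, b_2 = 0, b_3 = 0.

Order the vertices as A < B < D < E < F < G < J < L < M < N. Listing each simplex with vertices in this order, K has dimension 3 with simplices:

  0-simplices (10): A, B, D, E, F, G, J, L, M, N
  1-simplices (18): AJ, AL, AM, AN, BD, BE, BJ, BM, DE, DJ, DL, EJ, EN, FL, GJ, JL, JM, MN
  2-simplices (9): AJL, AJM, AMN, BDE, BDJ, BEJ, BJM, DEJ, DJL
  3-simplices (1): BDEJ

so the chain groups are C_0 ≅ Z^10, C_1 ≅ Z^18, C_2 ≅ Z^9, C_3 ≅ Z^1.

The boundary map ∂_1: C_1 → C_0 maps an edge to its endpoints' difference, ∂[p,q] = q − p. For instance
  ∂BD = D − B.
The 10×18 boundary matrix has rank 9 and Smith normal form diag(1,1,1,1,1,1,1,1,1).

The boundary map ∂_2: C_2 → C_1 sends each 2-simplex [p,q,r] to [q,r] − [p,r] + [p,q]. For instance
  ∂BEJ = EJ − BJ + BE,
  ∂AJL = JL − AL + AJ.
The resulting 18×9 matrix has rank 8, and its Smith normal form has invariant factors (1,1,1,1,1,1,1,1).

Boundary ∂_3: C_3 → C_2 sends each 3-simplex σ to the alternating sum Σ_i (−1)^i (σ with its i-th vertex removed). For instance
  ∂BDEJ = DEJ − BEJ + BDJ − BDE.
The 9×1 boundary matrix has rank 1 and Smith normal form diag(1).

Computing H_k = (kernel of ∂_k) / (image of ∂_{k+1}):

  H_0: rank C_0 − rank ∂_1 = 10 − 9 = 1, and the invariant factors of ∂_1 are all 1, so H_0 ≅ Z.
  H_1: rank ker ∂_1 − rank ∂_2 = (18 − 9) − 8 = 1, and the invariant factors of ∂_2 are all 1, so H_1 ≅ Z.
  H_2: rank ker ∂_2 − rank ∂_3 = (9 − 8) − 1 = 0, and the invariant factors of ∂_3 are all 1, so H_2 ≅ 0.
  H_3: rank ker ∂_3 − rank ∂_4 = (1 − 1) − 0 = 0, and there is no ∂_4, so H_3 ≅ 0.

As a check, the Euler characteristic is 10 − 18 + 9 − 1 = 0, which agrees with 1 − 1 + 0 − 0 = 0.

Hence the Betti numbers are b_0 = 1, b_1 = 1, b_2 = 0, b_3 = 0.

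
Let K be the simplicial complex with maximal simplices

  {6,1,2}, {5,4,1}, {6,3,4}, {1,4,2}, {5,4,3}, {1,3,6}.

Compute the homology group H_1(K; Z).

We work with the vertex ordering 1 < 2 < 3 < 4 < 5 < 6. The simplices of K, each written with vertices in increasing order, are:

  0-simplices (6): [1], [2], [3], [4], [5], [6]
  1-simplices (12): [1,2], [1,3], [1,4], [1,5], [1,6], [2,4], [2,6], [3,4], [3,5], [3,6], [4,5], [4,6]
  2-simplices (6): [1,2,4], [1,2,6], [1,3,6], [1,4,5], [3,4,5], [3,4,6]

Hence C_0 ≅ Z^6, C_1 ≅ Z^12, C_2 ≅ Z^6.

Boundary ∂_1: C_1 → C_0 sends each edge [p,q] (with p < q) to q − p.
This gives a 6×12 integer matrix of rank 5; reducing to Smith normal form yields diagonal entries (1,1,1,1,1).

The boundary map ∂_2: C_2 → C_1 sends each 2-simplex [p,q,r] to [q,r] − [p,r] + [p,q]. For instance
  ∂[1,4,5] = [4,5] − [1,5] + [1,4],
  ∂[3,4,6] = [4,6] − [3,6] + [3,4].
The 12×6 boundary matrix has rank 6 and Smith normal form diag(1,1,1,1,1,1).

Computing H_k = (kernel of ∂_k) / (image of ∂_{k+1}):

  H_1: rank ker ∂_1 − rank ∂_2 = (12 − 5) − 6 = 1, and the invariant factors of ∂_2 are all 1, so H_1 = Z.

(K is a triangulation of the cylinder S^1 x I.)

H_1 ≅ Z.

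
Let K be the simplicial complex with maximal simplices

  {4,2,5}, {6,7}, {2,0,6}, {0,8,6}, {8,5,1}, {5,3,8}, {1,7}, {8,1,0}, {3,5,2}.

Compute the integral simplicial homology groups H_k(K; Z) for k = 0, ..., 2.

H_0 ≅ Z,  H_1 ≅ Z^2,  H_2 = 0.

Fix the vertex order 0 < 1 < 2 < 3 < 4 < 5 < 6 < 7 < 8 and write every simplex with vertices in increasing order. Then dim K = 2 and the simplices of K are:

  0-simplices (9): [0], [1], [2], [3], [4], [5], [6], [7], [8]
  1-simplices (17): [0,1], [0,2], [0,6], [0,8], [1,5], [1,7], [1,8], [2,3], [2,4], [2,5], [2,6], [3,5], [3,8], [4,5], [5,8], [6,7], [6,8]
  2-simplices (7): [0,1,8], [0,2,6], [0,6,8], [1,5,8], [2,3,5], [2,4,5], [3,5,8]

Hence C_0 ≅ Z^9, C_1 ≅ Z^17, C_2 ≅ Z^7.

The boundary map ∂_1: C_1 → C_0 is given by ∂[p,q] = [q] − [p]. For instance
  ∂[2,4] = [4] − [2].
As a 9×17 matrix over Z this has rank 8, with invariant factors (1,1,1,1,1,1,1,1).

Boundary ∂_2: C_2 → C_1 acts by ∂[p,q,r] = [q,r] − [p,r] + [p,q]. For instance
  ∂[2,3,5] = [3,5] − [2,5] + [2,3],
  ∂[0,6,8] = [6,8] − [0,8] + [0,6].
The resulting 17×7 matrix has rank 7, and its Smith normal form has invariant factors (1,1,1,1,1,1,1).

Reading off H_k = ker ∂_k / im ∂_{k+1}:

  H_0: rank C_0 − rank ∂_1 = 9 − 8 = 1, and the invariant factors of ∂_1 are all 1, so H_0 = Z.
  H_1: rank ker ∂_1 − rank ∂_2 = (17 − 8) − 7 = 2, and the invariant factors of ∂_2 are all 1, so H_1 = Z^2.
  H_2: rank ker ∂_2 − rank ∂_3 = (7 − 7) − 0 = 0, and there is no ∂_3, so H_2 = 0.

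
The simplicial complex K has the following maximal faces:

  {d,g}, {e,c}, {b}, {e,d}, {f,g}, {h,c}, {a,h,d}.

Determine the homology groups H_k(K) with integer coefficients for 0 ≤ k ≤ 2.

H_0 ≅ Z^2,  H_1 ≅ Z,  H_2 = 0.

Fix the vertex order a < b < c < d < e < f < g < h and write every simplex with vertices in increasing order. Then dim K = 2 and the simplices of K are:

  0-simplices (8): a, b, c, d, e, f, g, h
  1-simplices (8): ad, ah, ce, ch, de, dg, dh, fg
  2-simplices (1): adh

giving chain groups C_0 ≅ Z^8, C_1 ≅ Z^8, C_2 ≅ Z^1.

Boundary ∂_1: C_1 → C_0 sends each edge [p,q] (with p < q) to q − p. For instance
  ∂dg = g − d.
The resulting 8×8 matrix has rank 6, and its Smith normal form has invariant factors (1,1,1,1,1,1).

The boundary map ∂_2: C_2 → C_1 sends each 2-simplex [p,q,r] to [q,r] − [p,r] + [p,q]. For instance
  ∂adh = dh − ah + ad.
As a 8×1 matrix over Z this has rank 1, with invariant factors (1).

From H_k ≅ ker(∂_k) / im(∂_{k+1}) we obtain:

  H_0: rank C_0 − rank ∂_1 = 8 − 6 = 2, and the invariant factors of ∂_1 are all 1, so H_0 = Z^2.
  H_1: rank ker ∂_1 − rank ∂_2 = (8 − 6) − 1 = 1, and the invariant factors of ∂_2 are all 1, so H_1 = Z.
  H_2: rank ker ∂_2 − rank ∂_3 = (1 − 1) − 0 = 0, and there is no ∂_3, so H_2 = 0.

As a check, the Euler characteristic is 8 − 8 + 1 = 1, which agrees with 2 − 1 + 0 = 1.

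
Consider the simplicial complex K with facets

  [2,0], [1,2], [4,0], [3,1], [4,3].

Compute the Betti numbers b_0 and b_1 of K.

b_0 = 1, b_1 = 1.

Take the total order 0 < 1 < 2 < 3 < 4 on the vertex set. Then K (dimension 1) consists of the simplices:

  0-simplices (5): [0], [1], [2], [3], [4]
  1-simplices (5): [0,2], [0,4], [1,2], [1,3], [3,4]

giving chain groups C_0 ≅ Z^5, C_1 ≅ Z^5.

∂_1: C_1 → C_0 sends each edge [p,q] (with p < q) to q − p.
As a 5×5 matrix over Z this has rank 4, with invariant factors (1,1,1,1).

Now H_k = ker ∂_k / im ∂_{k+1}, so:

  H_0: rank C_0 − rank ∂_1 = 5 − 4 = 1, and the invariant factors of ∂_1 are all 1, so H_0 = Z.
  H_1: rank ker ∂_1 − rank ∂_2 = (5 − 4) − 0 = 1, and there is no ∂_2, so H_1 = Z.

Hence the Betti numbers are b_0 = 1, b_1 = 1.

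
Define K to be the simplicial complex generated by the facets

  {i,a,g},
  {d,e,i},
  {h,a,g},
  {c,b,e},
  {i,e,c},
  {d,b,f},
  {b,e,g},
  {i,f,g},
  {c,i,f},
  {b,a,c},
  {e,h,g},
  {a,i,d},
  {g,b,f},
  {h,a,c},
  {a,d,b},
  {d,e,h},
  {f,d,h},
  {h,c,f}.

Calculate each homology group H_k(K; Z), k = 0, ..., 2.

H_0 ≅ Z,  H_1 ≅ Z^2,  H_2 ≅ Z.

Order the vertices as a < b < c < d < e < f < g < h < i. Listing each simplex with vertices in this order, K has dimension 2 with simplices:

  0-simplices (9): a, b, c, d, e, f, g, h, i
  1-simplices (27): ab, ac, ad, ag, ah, ai, bc, bd, be, bf, bg, ce, cf, ch, ci, de, df, dh, di, eg, eh, ei, fg, fh, fi, gh, gi
  2-simplices (18): abc, abd, ach, adi, agh, agi, bce, bdf, beg, bfg, cei, cfh, cfi, deh, dei, dfh, egh, fgi

so the chain groups are C_0 ≅ Z^9, C_1 ≅ Z^27, C_2 ≅ Z^18.

The boundary map ∂_1: C_1 → C_0 sends each edge [p,q] (with p < q) to q − p. For instance
  ∂cf = f − c.
The 9×27 boundary matrix has rank 8 and Smith normal form diag(1,1,1,1,1,1,1,1).

The boundary map ∂_2: C_2 → C_1 maps a triangle to the signed sum of its edges. For instance
  ∂bdf = df − bf + bd,
  ∂dfh = fh − dh + df.
As a 27×18 matrix over Z this has rank 17, with invariant factors (1,1,1,1,1,1,1,1,1,1,1,1,1,1,1,1,1).

Reading off H_k = ker ∂_k / im ∂_{k+1}:

  H_0: rank C_0 − rank ∂_1 = 9 − 8 = 1, and the invariant factors of ∂_1 are all 1, so H_0 ≅ Z.
  H_1: rank ker ∂_1 − rank ∂_2 = (27 − 8) − 17 = 2, and the invariant factors of ∂_2 are all 1, so H_1 ≅ Z^2.
  H_2: rank ker ∂_2 − rank ∂_3 = (18 − 17) − 0 = 1, and there is no ∂_3, so H_2 ≅ Z.

As a check, the Euler characteristic is 9 − 27 + 18 = 0, which agrees with 1 − 2 + 1 = 0.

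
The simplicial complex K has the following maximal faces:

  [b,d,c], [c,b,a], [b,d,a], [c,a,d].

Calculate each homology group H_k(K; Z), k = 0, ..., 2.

H_0 ≅ Z,  H_1 = 0,  H_2 ≅ Z.

Fix the vertex order a < b < c < d and write every simplex with vertices in increasing order. Then dim K = 2 and the simplices of K are:

  0-simplices (4): a, b, c, d
  1-simplices (6): ab, ac, ad, bc, bd, cd
  2-simplices (4): abc, abd, acd, bcd

giving chain groups C_0 ≅ Z^4, C_1 ≅ Z^6, C_2 ≅ Z^4.

∂_1: C_1 → C_0 is given by ∂[p,q] = [q] − [p].
The 4×6 boundary matrix has rank 3 and Smith normal form diag(1,1,1).

Boundary ∂_2: C_2 → C_1 sends each 2-simplex [p,q,r] to [q,r] − [p,r] + [p,q]. For instance
  ∂abd = bd − ad + ab,
  ∂abc = bc − ac + ab.
The resulting 6×4 matrix has rank 3, and its Smith normal form has invariant factors (1,1,1).

Reading off H_k = ker ∂_k / im ∂_{k+1}:

  H_0: rank C_0 − rank ∂_1 = 4 − 3 = 1, and the invariant factors of ∂_1 are all 1, so H_0 ≅ Z.
  H_1: rank ker ∂_1 − rank ∂_2 = (6 − 3) − 3 = 0, and the invariant factors of ∂_2 are all 1, so H_1 ≅ 0.
  H_2: rank ker ∂_2 − rank ∂_3 = (4 − 3) − 0 = 1, and there is no ∂_3, so H_2 ≅ Z.

As a check, the Euler characteristic is 4 − 6 + 4 = 2, which agrees with 1 − 0 + 1 = 2.
(K is a triangulation of the 2-sphere S^2.)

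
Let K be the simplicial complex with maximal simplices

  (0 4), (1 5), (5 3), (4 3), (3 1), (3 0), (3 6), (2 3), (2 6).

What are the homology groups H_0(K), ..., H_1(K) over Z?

H_0 = Z,  H_1 = Z^3.

Fix the vertex order 0 < 1 < 2 < 3 < 4 < 5 < 6 and write every simplex with vertices in increasing order. Then dim K = 1 and the simplices of K are:

  0-simplices (7): [0], [1], [2], [3], [4], [5], [6]
  1-simplices (9): [0,3], [0,4], [1,3], [1,5], [2,3], [2,6], [3,4], [3,5], [3,6]

giving chain groups C_0 ≅ Z^7, C_1 ≅ Z^9.

Boundary ∂_1: C_1 → C_0 is given by ∂[p,q] = [q] − [p].
The 7×9 boundary matrix has rank 6 and Smith normal form diag(1,1,1,1,1,1).

Now H_k = ker ∂_k / im ∂_{k+1}, so:

  H_0: rank C_0 − rank ∂_1 = 7 − 6 = 1, and the invariant factors of ∂_1 are all 1, so H_0 = Z.
  H_1: rank ker ∂_1 − rank ∂_2 = (9 − 6) − 0 = 3, and there is no ∂_2, so H_1 = Z^3.

(K is a triangulation of a wedge of 3 circles.)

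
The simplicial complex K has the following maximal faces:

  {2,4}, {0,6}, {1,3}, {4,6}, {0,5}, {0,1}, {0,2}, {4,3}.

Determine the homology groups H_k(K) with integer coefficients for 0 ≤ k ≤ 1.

Fix the vertex order 0 < 1 < 2 < 3 < 4 < 5 < 6 and write every simplex with vertices in increasing order. Then dim K = 1 and the simplices of K are:

  0-simplices (7): [0], [1], [2], [3], [4], [5], [6]
  1-simplices (8): [0,1], [0,2], [0,5], [0,6], [1,3], [2,4], [3,4], [4,6]

giving chain groups C_0 ≅ Z^7, C_1 ≅ Z^8.

Boundary ∂_1: C_1 → C_0 sends each edge [p,q] (with p < q) to q − p. For instance
  ∂[2,4] = [4] − [2].
The 7×8 boundary matrix has rank 6 and Smith normal form diag(1,1,1,1,1,1).

Now H_k = ker ∂_k / im ∂_{k+1}, so:

  H_0: rank C_0 − rank ∂_1 = 7 − 6 = 1, and the invariant factors of ∂_1 are all 1, so H_0 ≅ Z.
  H_1: rank ker ∂_1 − rank ∂_2 = (8 − 6) − 0 = 2, and there is no ∂_2, so H_1 ≅ Z^2.

H_0 ≅ Z,  H_1 ≅ Z^2.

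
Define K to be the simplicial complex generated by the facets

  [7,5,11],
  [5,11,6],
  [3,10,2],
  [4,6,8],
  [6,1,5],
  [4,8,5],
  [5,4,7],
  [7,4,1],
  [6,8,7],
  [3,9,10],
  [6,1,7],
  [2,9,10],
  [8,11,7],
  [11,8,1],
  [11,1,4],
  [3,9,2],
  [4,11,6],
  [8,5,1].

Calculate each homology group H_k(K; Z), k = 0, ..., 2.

H_0 ≅ Z^2,  H_1 ≅ Z^2,  H_2 ≅ Z^2.

K has 11 vertices, 27 edges, 18 triangles.
rank ∂_0 = 0, rank ∂_1 = 9 ⇒ b_0 = 11 − 0 − 9 = 2; all invariant factors of ∂_1 are 1 so no torsion. So H_0 ≅ Z^2.
rank ∂_1 = 9, rank ∂_2 = 16 ⇒ b_1 = 27 − 9 − 16 = 2; all invariant factors of ∂_2 are 1 so no torsion. So H_1 ≅ Z^2.
rank ∂_2 = 16, rank ∂_3 = 0 ⇒ b_2 = 18 − 16 − 0 = 2. So H_2 ≅ Z^2.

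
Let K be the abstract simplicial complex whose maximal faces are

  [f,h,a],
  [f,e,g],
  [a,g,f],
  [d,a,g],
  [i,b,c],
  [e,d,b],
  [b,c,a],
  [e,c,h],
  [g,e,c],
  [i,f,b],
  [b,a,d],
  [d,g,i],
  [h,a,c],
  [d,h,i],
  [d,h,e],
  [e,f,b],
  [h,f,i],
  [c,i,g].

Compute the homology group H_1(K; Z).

Take the total order a < b < c < d < e < f < g < h < i on the vertex set. Then K (dimension 2) consists of the simplices:

  0-simplices (9): a, b, c, d, e, f, g, h, i
  1-simplices (27): ab, ac, ad, af, ag, ah, bc, bd, be, bf, bi, ce, cg, ch, ci, de, dg, dh, di, ef, eg, eh, fg, fh, fi, gi, hi
  2-simplices (18): abc, abd, ach, adg, afg, afh, bci, bde, bef, bfi, ceg, ceh, cgi, deh, dgi, dhi, efg, fhi

so the chain groups are C_0 ≅ Z^9, C_1 ≅ Z^27, C_2 ≅ Z^18.

The boundary map ∂_1: C_1 → C_0 sends each edge [p,q] (with p < q) to q − p.
This gives a 9×27 integer matrix of rank 8; reducing to Smith normal form yields diagonal entries (1,1,1,1,1,1,1,1).

∂_2: C_2 → C_1 acts by ∂[p,q,r] = [q,r] − [p,r] + [p,q]. For instance
  ∂abc = bc − ac + ab,
  ∂abd = bd − ad + ab.
As a 27×18 matrix over Z this has rank 17, with invariant factors (1,1,1,1,1,1,1,1,1,1,1,1,1,1,1,1,1).

From H_k ≅ ker(∂_k) / im(∂_{k+1}) we obtain:

  H_1: rank ker ∂_1 − rank ∂_2 = (27 − 8) − 17 = 2, and the invariant factors of ∂_2 are all 1, so H_1 ≅ Z^2.

H_1 ≅ Z^2.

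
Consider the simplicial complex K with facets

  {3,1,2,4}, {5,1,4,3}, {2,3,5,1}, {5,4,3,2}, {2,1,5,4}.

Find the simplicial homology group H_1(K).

Take the total order 1 < 2 < 3 < 4 < 5 on the vertex set. Then K (dimension 3) consists of the simplices:

  0-simplices (5): [1], [2], [3], [4], [5]
  1-simplices (10): [1,2], [1,3], [1,4], [1,5], [2,3], [2,4], [2,5], [3,4], [3,5], [4,5]
  2-simplices (10): [1,2,3], [1,2,4], [1,2,5], [1,3,4], [1,3,5], [1,4,5], [2,3,4], [2,3,5], [2,4,5], [3,4,5]
  3-simplices (5): [1,2,3,4], [1,2,3,5], [1,2,4,5], [1,3,4,5], [2,3,4,5]

Hence C_0 ≅ Z^5, C_1 ≅ Z^10, C_2 ≅ Z^10, C_3 ≅ Z^5.

The boundary map ∂_1: C_1 → C_0 is given by ∂[p,q] = [q] − [p]. For instance
  ∂[4,5] = [5] − [4].
The 5×10 boundary matrix has rank 4 and Smith normal form diag(1,1,1,1).

The boundary map ∂_2: C_2 → C_1 maps a triangle to the signed sum of its edges. For instance
  ∂[1,3,5] = [3,5] − [1,5] + [1,3],
  ∂[2,4,5] = [4,5] − [2,5] + [2,4].
As a 10×10 matrix over Z this has rank 6, with invariant factors (1,1,1,1,1,1).

The boundary map ∂_3: C_3 → C_2 sends each 3-simplex σ to the alternating sum Σ_i (−1)^i (σ with its i-th vertex removed). For instance
  ∂[1,2,3,5] = [2,3,5] − [1,3,5] + [1,2,5] − [1,2,3],
  ∂[2,3,4,5] = [3,4,5] − [2,4,5] + [2,3,5] − [2,3,4].
The resulting 10×5 matrix has rank 4, and its Smith normal form has invariant factors (1,1,1,1).

From H_k ≅ ker(∂_k) / im(∂_{k+1}) we obtain:

  H_1: rank ker ∂_1 − rank ∂_2 = (10 − 4) − 6 = 0, and the invariant factors of ∂_2 are all 1, so H_1 = 0.

H_1 ≅ 0.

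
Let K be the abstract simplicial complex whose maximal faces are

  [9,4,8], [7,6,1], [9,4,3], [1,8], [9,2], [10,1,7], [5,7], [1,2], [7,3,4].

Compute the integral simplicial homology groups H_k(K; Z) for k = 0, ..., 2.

H_0 ≅ Z,  H_1 ≅ Z^2,  H_2 = 0.

Fix the vertex order 1 < 2 < 3 < 4 < 5 < 6 < 7 < 8 < 9 < 10 and write every simplex with vertices in increasing order. Then dim K = 2 and the simplices of K are:

  0-simplices (10): [1], [2], [3], [4], [5], [6], [7], [8], [9], [10]
  1-simplices (16): [1,2], [1,6], [1,7], [1,8], [1,10], [2,9], [3,4], [3,7], [3,9], [4,7], [4,8], [4,9], [5,7], [6,7], [7,10], [8,9]
  2-simplices (5): [1,6,7], [1,7,10], [3,4,7], [3,4,9], [4,8,9]

giving chain groups C_0 ≅ Z^10, C_1 ≅ Z^16, C_2 ≅ Z^5.

Boundary ∂_1: C_1 → C_0 is given by ∂[p,q] = [q] − [p].
This gives a 10×16 integer matrix of rank 9; reducing to Smith normal form yields diagonal entries (1,1,1,1,1,1,1,1,1).

The boundary map ∂_2: C_2 → C_1 sends each 2-simplex [p,q,r] to [q,r] − [p,r] + [p,q]. For instance
  ∂[3,4,7] = [4,7] − [3,7] + [3,4],
  ∂[1,6,7] = [6,7] − [1,7] + [1,6].
This gives a 16×5 integer matrix of rank 5; reducing to Smith normal form yields diagonal entries (1,1,1,1,1).

From H_k ≅ ker(∂_k) / im(∂_{k+1}) we obtain:

  H_0: rank C_0 − rank ∂_1 = 10 − 9 = 1, and the invariant factors of ∂_1 are all 1, so H_0 = Z.
  H_1: rank ker ∂_1 − rank ∂_2 = (16 − 9) − 5 = 2, and the invariant factors of ∂_2 are all 1, so H_1 = Z^2.
  H_2: rank ker ∂_2 − rank ∂_3 = (5 − 5) − 0 = 0, and there is no ∂_3, so H_2 = 0.

As a check, the Euler characteristic is 10 − 16 + 5 = -1, which agrees with 1 − 2 + 0 = -1.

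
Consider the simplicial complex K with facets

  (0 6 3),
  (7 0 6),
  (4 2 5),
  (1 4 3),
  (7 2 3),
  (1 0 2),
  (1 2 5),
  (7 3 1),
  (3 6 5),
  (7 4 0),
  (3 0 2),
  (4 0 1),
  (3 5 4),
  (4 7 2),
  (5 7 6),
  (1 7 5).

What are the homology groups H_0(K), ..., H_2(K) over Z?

Take the total order 0 < 1 < 2 < 3 < 4 < 5 < 6 < 7 on the vertex set. Then K (dimension 2) consists of the simplices:

  0-simplices (8): [0], [1], [2], [3], [4], [5], [6], [7]
  1-simplices (24): (24 of them)
  2-simplices (16): [0,1,2], [0,1,4], [0,2,3], [0,3,6], [0,4,7], [0,6,7], [1,2,5], [1,3,4], [1,3,7], [1,5,7], [2,3,7], [2,4,5], [2,4,7], [3,4,5], [3,5,6], [5,6,7]

Hence C_0 ≅ Z^8, C_1 ≅ Z^24, C_2 ≅ Z^16.

Boundary ∂_1: C_1 → C_0 sends each edge [p,q] (with p < q) to q − p.
The resulting 8×24 matrix has rank 7, and its Smith normal form has invariant factors (1,1,1,1,1,1,1).

Boundary ∂_2: C_2 → C_1 acts by ∂[p,q,r] = [q,r] − [p,r] + [p,q]. For instance
  ∂[5,6,7] = [6,7] − [5,7] + [5,6],
  ∂[2,3,7] = [3,7] − [2,7] + [2,3].
As a 24×16 matrix over Z this has rank 15, with invariant factors (1,1,1,1,1,1,1,1,1,1,1,1,1,1,1).

Computing H_k = (kernel of ∂_k) / (image of ∂_{k+1}):

  H_0: rank C_0 − rank ∂_1 = 8 − 7 = 1, and the invariant factors of ∂_1 are all 1, so H_0 = Z.
  H_1: rank ker ∂_1 − rank ∂_2 = (24 − 7) − 15 = 2, and the invariant factors of ∂_2 are all 1, so H_1 = Z^2.
  H_2: rank ker ∂_2 − rank ∂_3 = (16 − 15) − 0 = 1, and there is no ∂_3, so H_2 = Z.

H_0 ≅ Z,  H_1 ≅ Z^2,  H_2 ≅ Z.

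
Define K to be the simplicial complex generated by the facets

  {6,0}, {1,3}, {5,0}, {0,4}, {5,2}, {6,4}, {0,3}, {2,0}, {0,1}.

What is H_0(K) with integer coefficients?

H_0 = Z.

Order the vertices as 0 < 1 < 2 < 3 < 4 < 5 < 6. Listing each simplex with vertices in this order, K has dimension 1 with simplices:

  0-simplices (7): [0], [1], [2], [3], [4], [5], [6]
  1-simplices (9): [0,1], [0,2], [0,3], [0,4], [0,5], [0,6], [1,3], [2,5], [4,6]

giving chain groups C_0 ≅ Z^7, C_1 ≅ Z^9.

∂_1: C_1 → C_0 sends each edge [p,q] (with p < q) to q − p.
This gives a 7×9 integer matrix of rank 6; reducing to Smith normal form yields diagonal entries (1,1,1,1,1,1).

Computing H_k = (kernel of ∂_k) / (image of ∂_{k+1}):

  H_0: rank C_0 − rank ∂_1 = 7 − 6 = 1, and the invariant factors of ∂_1 are all 1, so H_0 = Z.

(K is a triangulation of a wedge of 3 circles.)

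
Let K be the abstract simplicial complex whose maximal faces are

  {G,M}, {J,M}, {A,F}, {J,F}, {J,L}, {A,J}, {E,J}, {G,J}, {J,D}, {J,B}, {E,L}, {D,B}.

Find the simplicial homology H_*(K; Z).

H_0 ≅ Z,  H_1 ≅ Z^4.

Fix the vertex order A < B < D < E < F < G < J < L < M and write every simplex with vertices in increasing order. Then dim K = 1 and the simplices of K are:

  0-simplices (9): A, B, D, E, F, G, J, L, M
  1-simplices (12): AF, AJ, BD, BJ, DJ, EJ, EL, FJ, GJ, GM, JL, JM

so the chain groups are C_0 ≅ Z^9, C_1 ≅ Z^12.

The boundary map ∂_1: C_1 → C_0 sends each edge [p,q] (with p < q) to q − p.
The resulting 9×12 matrix has rank 8, and its Smith normal form has invariant factors (1,1,1,1,1,1,1,1).

Reading off H_k = ker ∂_k / im ∂_{k+1}:

  H_0: rank C_0 − rank ∂_1 = 9 − 8 = 1, and the invariant factors of ∂_1 are all 1, so H_0 ≅ Z.
  H_1: rank ker ∂_1 − rank ∂_2 = (12 − 8) − 0 = 4, and there is no ∂_2, so H_1 ≅ Z^4.

As a check, the Euler characteristic is 9 − 12 = -3, which agrees with 1 − 4 = -3.
(K is a triangulation of a wedge of 4 circles.)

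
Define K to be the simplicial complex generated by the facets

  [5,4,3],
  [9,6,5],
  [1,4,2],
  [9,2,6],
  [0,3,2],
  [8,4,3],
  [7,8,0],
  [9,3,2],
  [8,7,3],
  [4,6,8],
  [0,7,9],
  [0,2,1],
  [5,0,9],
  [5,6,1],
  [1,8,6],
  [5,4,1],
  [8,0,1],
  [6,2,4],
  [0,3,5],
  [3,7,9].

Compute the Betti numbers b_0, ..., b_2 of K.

We work with the vertex ordering 0 < 1 < 2 < 3 < 4 < 5 < 6 < 7 < 8 < 9. The simplices of K, each written with vertices in increasing order, are:

  0-simplices (10): [0], [1], [2], [3], [4], [5], [6], [7], [8], [9]
  1-simplices (30): (30 of them)
  2-simplices (20): (20 of them)

Hence C_0 ≅ Z^10, C_1 ≅ Z^30, C_2 ≅ Z^20.

Boundary ∂_1: C_1 → C_0 maps an edge to its endpoints' difference, ∂[p,q] = q − p.
The 10×30 boundary matrix has rank 9 and Smith normal form diag(1,1,1,1,1,1,1,1,1).

∂_2: C_2 → C_1 acts by ∂[p,q,r] = [q,r] − [p,r] + [p,q]. For instance
  ∂[0,7,8] = [7,8] − [0,8] + [0,7],
  ∂[0,1,2] = [1,2] − [0,2] + [0,1].
The resulting 30×20 matrix has rank 20, and its Smith normal form has invariant factors (1,1,1,1,1,1,1,1,1,1,1,1,1,1,1,1,1,1,1,2).

Now H_k = ker ∂_k / im ∂_{k+1}, so:

  H_0: rank C_0 − rank ∂_1 = 10 − 9 = 1, and the invariant factors of ∂_1 are all 1, so H_0 ≅ Z.
  H_1: rank ker ∂_1 − rank ∂_2 = (30 − 9) − 20 = 1, and ∂_2 has invariant factor 2 > 1, so H_1 ≅ Z ⊕ Z/2.
  H_2: rank ker ∂_2 − rank ∂_3 = (20 − 20) − 0 = 0, and there is no ∂_3, so H_2 ≅ 0.

As a check, the Euler characteristic is 10 − 30 + 20 = 0, which agrees with 1 − 1 + 0 = 0.

Hence the Betti numbers are b_0 = 1, b_1 = 1, b_2 = 0.

b_0 = 1, b_1 = 1, b_2 = 0.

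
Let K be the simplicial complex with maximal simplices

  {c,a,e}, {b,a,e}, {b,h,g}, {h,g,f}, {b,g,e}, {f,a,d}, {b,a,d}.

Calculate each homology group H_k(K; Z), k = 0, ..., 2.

Fix the vertex order a < b < c < d < e < f < g < h and write every simplex with vertices in increasing order. Then dim K = 2 and the simplices of K are:

  0-simplices (8): a, b, c, d, e, f, g, h
  1-simplices (15): ab, ac, ad, ae, af, bd, be, bg, bh, ce, df, eg, fg, fh, gh
  2-simplices (7): abd, abe, ace, adf, beg, bgh, fgh

giving chain groups C_0 ≅ Z^8, C_1 ≅ Z^15, C_2 ≅ Z^7.

∂_1: C_1 → C_0 is given by ∂[p,q] = [q] − [p]. For instance
  ∂ae = e − a.
This gives a 8×15 integer matrix of rank 7; reducing to Smith normal form yields diagonal entries (1,1,1,1,1,1,1).

Boundary ∂_2: C_2 → C_1 acts by ∂[p,q,r] = [q,r] − [p,r] + [p,q]. For instance
  ∂fgh = gh − fh + fg,
  ∂abe = be − ae + ab.
The 15×7 boundary matrix has rank 7 and Smith normal form diag(1,1,1,1,1,1,1).

From H_k ≅ ker(∂_k) / im(∂_{k+1}) we obtain:

  H_0: rank C_0 − rank ∂_1 = 8 − 7 = 1, and the invariant factors of ∂_1 are all 1, so H_0 ≅ Z.
  H_1: rank ker ∂_1 − rank ∂_2 = (15 − 7) − 7 = 1, and the invariant factors of ∂_2 are all 1, so H_1 ≅ Z.
  H_2: rank ker ∂_2 − rank ∂_3 = (7 − 7) − 0 = 0, and there is no ∂_3, so H_2 ≅ 0.

As a check, the Euler characteristic is 8 − 15 + 7 = 0, which agrees with 1 − 1 + 0 = 0.

H_0 ≅ Z,  H_1 ≅ Z,  H_2 = 0.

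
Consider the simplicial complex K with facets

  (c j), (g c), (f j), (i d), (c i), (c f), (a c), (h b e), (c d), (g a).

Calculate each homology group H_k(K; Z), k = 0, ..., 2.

Take the total order a < b < c < d < e < f < g < h < i < j on the vertex set. Then K (dimension 2) consists of the simplices:

  0-simplices (10): a, b, c, d, e, f, g, h, i, j
  1-simplices (12): ac, ag, be, bh, cd, cf, cg, ci, cj, di, eh, fj
  2-simplices (1): beh

so the chain groups are C_0 ≅ Z^10, C_1 ≅ Z^12, C_2 ≅ Z^1.

∂_1: C_1 → C_0 sends each edge [p,q] (with p < q) to q − p. For instance
  ∂fj = j − f.
As a 10×12 matrix over Z this has rank 8, with invariant factors (1,1,1,1,1,1,1,1).

Boundary ∂_2: C_2 → C_1 maps a triangle to the signed sum of its edges. For instance
  ∂beh = eh − bh + be.
As a 12×1 matrix over Z this has rank 1, with invariant factors (1).

Computing H_k = (kernel of ∂_k) / (image of ∂_{k+1}):

  H_0: rank C_0 − rank ∂_1 = 10 − 8 = 2, and the invariant factors of ∂_1 are all 1, so H_0 ≅ Z^2.
  H_1: rank ker ∂_1 − rank ∂_2 = (12 − 8) − 1 = 3, and the invariant factors of ∂_2 are all 1, so H_1 ≅ Z^3.
  H_2: rank ker ∂_2 − rank ∂_3 = (1 − 1) − 0 = 0, and there is no ∂_3, so H_2 ≅ 0.

As a check, the Euler characteristic is 10 − 12 + 1 = -1, which agrees with 2 − 3 + 0 = -1.

H_0 ≅ Z^2,  H_1 ≅ Z^3,  H_2 = 0.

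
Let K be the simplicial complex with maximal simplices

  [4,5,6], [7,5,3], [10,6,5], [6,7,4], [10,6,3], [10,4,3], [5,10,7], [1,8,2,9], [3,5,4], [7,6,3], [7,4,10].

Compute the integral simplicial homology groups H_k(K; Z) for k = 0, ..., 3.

We work with the vertex ordering 1 < 2 < 3 < 4 < 5 < 6 < 7 < 8 < 9 < 10. The simplices of K, each written with vertices in increasing order, are:

  0-simplices (10): [1], [2], [3], [4], [5], [6], [7], [8], [9], [10]
  1-simplices (21): [1,2], [1,8], [1,9], [2,8], [2,9], [3,4], [3,5], [3,6], [3,7], [3,10], [4,5], [4,6], [4,7], [4,10], [5,6], [5,7], [5,10], [6,7], [6,10], [7,10], [8,9]
  2-simplices (14): [1,2,8], [1,2,9], [1,8,9], [2,8,9], [3,4,5], [3,4,10], [3,5,7], [3,6,7], [3,6,10], [4,5,6], [4,6,7], [4,7,10], [5,6,10], [5,7,10]
  3-simplices (1): [1,2,8,9]

giving chain groups C_0 ≅ Z^10, C_1 ≅ Z^21, C_2 ≅ Z^14, C_3 ≅ Z^1.

Boundary ∂_1: C_1 → C_0 sends each edge [p,q] (with p < q) to q − p.
As a 10×21 matrix over Z this has rank 8, with invariant factors (1,1,1,1,1,1,1,1).

Boundary ∂_2: C_2 → C_1 sends each 2-simplex [p,q,r] to [q,r] − [p,r] + [p,q]. For instance
  ∂[4,6,7] = [6,7] − [4,7] + [4,6],
  ∂[3,6,7] = [6,7] − [3,7] + [3,6].
As a 21×14 matrix over Z this has rank 13, with invariant factors (1,1,1,1,1,1,1,1,1,1,1,1,2).

Boundary ∂_3: C_3 → C_2 sends each 3-simplex σ to the alternating sum Σ_i (−1)^i (σ with its i-th vertex removed). For instance
  ∂[1,2,8,9] = [2,8,9] − [1,8,9] + [1,2,9] − [1,2,8].
As a 14×1 matrix over Z this has rank 1, with invariant factors (1).

Reading off H_k = ker ∂_k / im ∂_{k+1}:

  H_0: rank C_0 − rank ∂_1 = 10 − 8 = 2, and the invariant factors of ∂_1 are all 1, so H_0 ≅ Z^2.
  H_1: rank ker ∂_1 − rank ∂_2 = (21 − 8) − 13 = 0, and ∂_2 has invariant factor 2 > 1, so H_1 ≅ Z/2.
  H_2: rank ker ∂_2 − rank ∂_3 = (14 − 13) − 1 = 0, and the invariant factors of ∂_3 are all 1, so H_2 ≅ 0.
  H_3: rank ker ∂_3 − rank ∂_4 = (1 − 1) − 0 = 0, and there is no ∂_4, so H_3 ≅ 0.

(K is a triangulation of the disjoint union of the 3-simplex and the real projective plane RP^2.)

H_0 ≅ Z^2,  H_1 ≅ Z/2,  H_2 = 0,  H_3 = 0.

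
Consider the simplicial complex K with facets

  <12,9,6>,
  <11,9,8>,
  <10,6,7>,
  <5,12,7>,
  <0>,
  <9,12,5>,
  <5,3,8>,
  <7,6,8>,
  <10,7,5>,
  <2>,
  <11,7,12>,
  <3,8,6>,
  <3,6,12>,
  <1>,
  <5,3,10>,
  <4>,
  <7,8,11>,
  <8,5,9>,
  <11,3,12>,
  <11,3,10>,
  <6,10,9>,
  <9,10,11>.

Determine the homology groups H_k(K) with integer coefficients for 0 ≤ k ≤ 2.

We work with the vertex ordering 0 < 1 < 2 < 3 < 4 < 5 < 6 < 7 < 8 < 9 < 10 < 11 < 12. The simplices of K, each written with vertices in increasing order, are:

  0-simplices (13): [0], [1], [2], [3], [4], [5], [6], [7], [8], [9], [10], [11], [12]
  1-simplices (27): (27 of them)
  2-simplices (18): (18 of them)

giving chain groups C_0 ≅ Z^13, C_1 ≅ Z^27, C_2 ≅ Z^18.

∂_1: C_1 → C_0 is given by ∂[p,q] = [q] − [p]. For instance
  ∂[7,10] = [10] − [7].
This gives a 13×27 integer matrix of rank 8; reducing to Smith normal form yields diagonal entries (1,1,1,1,1,1,1,1).

The boundary map ∂_2: C_2 → C_1 sends each 2-simplex [p,q,r] to [q,r] − [p,r] + [p,q]. For instance
  ∂[3,6,12] = [6,12] − [3,12] + [3,6],
  ∂[3,10,11] = [10,11] − [3,11] + [3,10].
This gives a 27×18 integer matrix of rank 17; reducing to Smith normal form yields diagonal entries (1,1,1,1,1,1,1,1,1,1,1,1,1,1,1,1,1).

Reading off H_k = ker ∂_k / im ∂_{k+1}:

  H_0: rank C_0 − rank ∂_1 = 13 − 8 = 5, and the invariant factors of ∂_1 are all 1, so H_0 ≅ Z^5.
  H_1: rank ker ∂_1 − rank ∂_2 = (27 − 8) − 17 = 2, and the invariant factors of ∂_2 are all 1, so H_1 ≅ Z^2.
  H_2: rank ker ∂_2 − rank ∂_3 = (18 − 17) − 0 = 1, and there is no ∂_3, so H_2 ≅ Z.

(K is a triangulation of the disjoint union of the torus T^2 and a set of 4 points.)

H_0 ≅ Z^5,  H_1 ≅ Z^2,  H_2 ≅ Z.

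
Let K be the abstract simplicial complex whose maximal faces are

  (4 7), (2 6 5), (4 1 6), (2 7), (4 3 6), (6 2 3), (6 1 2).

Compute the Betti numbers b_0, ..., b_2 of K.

b_0 = 1, b_1 = 1, b_2 = 0.

Fix the vertex order 1 < 2 < 3 < 4 < 5 < 6 < 7 and write every simplex with vertices in increasing order. Then dim K = 2 and the simplices of K are:

  0-simplices (7): [1], [2], [3], [4], [5], [6], [7]
  1-simplices (12): [1,2], [1,4], [1,6], [2,3], [2,5], [2,6], [2,7], [3,4], [3,6], [4,6], [4,7], [5,6]
  2-simplices (5): [1,2,6], [1,4,6], [2,3,6], [2,5,6], [3,4,6]

giving chain groups C_0 ≅ Z^7, C_1 ≅ Z^12, C_2 ≅ Z^5.

Boundary ∂_1: C_1 → C_0 maps an edge to its endpoints' difference, ∂[p,q] = q − p. For instance
  ∂[2,7] = [7] − [2].
As a 7×12 matrix over Z this has rank 6, with invariant factors (1,1,1,1,1,1).

∂_2: C_2 → C_1 acts by ∂[p,q,r] = [q,r] − [p,r] + [p,q]. For instance
  ∂[2,5,6] = [5,6] − [2,6] + [2,5],
  ∂[3,4,6] = [4,6] − [3,6] + [3,4].
This gives a 12×5 integer matrix of rank 5; reducing to Smith normal form yields diagonal entries (1,1,1,1,1).

Now H_k = ker ∂_k / im ∂_{k+1}, so:

  H_0: rank C_0 − rank ∂_1 = 7 − 6 = 1, and the invariant factors of ∂_1 are all 1, so H_0 = Z.
  H_1: rank ker ∂_1 − rank ∂_2 = (12 − 6) − 5 = 1, and the invariant factors of ∂_2 are all 1, so H_1 = Z.
  H_2: rank ker ∂_2 − rank ∂_3 = (5 − 5) − 0 = 0, and there is no ∂_3, so H_2 = 0.

As a check, the Euler characteristic is 7 − 12 + 5 = 0, which agrees with 1 − 1 + 0 = 0.

Hence the Betti numbers are b_0 = 1, b_1 = 1, b_2 = 0.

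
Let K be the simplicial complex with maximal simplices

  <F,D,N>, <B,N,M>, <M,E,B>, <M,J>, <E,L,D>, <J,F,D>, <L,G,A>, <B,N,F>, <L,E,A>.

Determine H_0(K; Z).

K has 10 vertices, 19 edges, 8 triangles.
rank ∂_0 = 0, rank ∂_1 = 9 ⇒ b_0 = 10 − 0 − 9 = 1; all invariant factors of ∂_1 are 1 so no torsion. So H_0 = Z.

H_0 ≅ Z.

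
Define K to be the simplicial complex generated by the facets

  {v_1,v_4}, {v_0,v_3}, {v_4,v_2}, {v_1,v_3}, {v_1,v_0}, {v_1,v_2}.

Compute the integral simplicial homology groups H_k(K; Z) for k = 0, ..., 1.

H_0 ≅ Z,  H_1 ≅ Z^2.

K has 5 vertices, 6 edges.
rank ∂_0 = 0, rank ∂_1 = 4 ⇒ b_0 = 5 − 0 − 4 = 1; all invariant factors of ∂_1 are 1 so no torsion. So H_0 ≅ Z.
rank ∂_1 = 4, rank ∂_2 = 0 ⇒ b_1 = 6 − 4 − 0 = 2. So H_1 ≅ Z^2.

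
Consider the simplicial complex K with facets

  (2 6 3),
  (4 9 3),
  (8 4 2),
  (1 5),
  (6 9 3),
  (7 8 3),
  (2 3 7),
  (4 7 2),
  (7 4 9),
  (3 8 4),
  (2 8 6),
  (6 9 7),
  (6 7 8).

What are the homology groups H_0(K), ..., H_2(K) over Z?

H_0 ≅ Z^2,  H_1 ≅ Z/2,  H_2 = 0.

Fix the vertex order 1 < 2 < 3 < 4 < 5 < 6 < 7 < 8 < 9 and write every simplex with vertices in increasing order. Then dim K = 2 and the simplices of K are:

  0-simplices (9): [1], [2], [3], [4], [5], [6], [7], [8], [9]
  1-simplices (19): [1,5], [2,3], [2,4], [2,6], [2,7], [2,8], [3,4], [3,6], [3,7], [3,8], [3,9], [4,7], [4,8], [4,9], [6,7], [6,8], [6,9], [7,8], [7,9]
  2-simplices (12): [2,3,6], [2,3,7], [2,4,7], [2,4,8], [2,6,8], [3,4,8], [3,4,9], [3,6,9], [3,7,8], [4,7,9], [6,7,8], [6,7,9]

so the chain groups are C_0 ≅ Z^9, C_1 ≅ Z^19, C_2 ≅ Z^12.

The boundary map ∂_1: C_1 → C_0 sends each edge [p,q] (with p < q) to q − p. For instance
  ∂[7,8] = [8] − [7].
The resulting 9×19 matrix has rank 7, and its Smith normal form has invariant factors (1,1,1,1,1,1,1).

The boundary map ∂_2: C_2 → C_1 sends each 2-simplex [p,q,r] to [q,r] − [p,r] + [p,q]. For instance
  ∂[2,3,7] = [3,7] − [2,7] + [2,3],
  ∂[3,4,9] = [4,9] − [3,9] + [3,4].
The 19×12 boundary matrix has rank 12 and Smith normal form diag(1,1,1,1,1,1,1,1,1,1,1,2).

Now H_k = ker ∂_k / im ∂_{k+1}, so:

  H_0: rank C_0 − rank ∂_1 = 9 − 7 = 2, and the invariant factors of ∂_1 are all 1, so H_0 ≅ Z^2.
  H_1: rank ker ∂_1 − rank ∂_2 = (19 − 7) − 12 = 0, and ∂_2 has invariant factor 2 > 1, so H_1 ≅ Z/2.
  H_2: rank ker ∂_2 − rank ∂_3 = (12 − 12) − 0 = 0, and there is no ∂_3, so H_2 ≅ 0.

As a check, the Euler characteristic is 9 − 19 + 12 = 2, which agrees with 2 − 0 + 0 = 2.
(K is a triangulation of the disjoint union of the real projective plane RP^2 and the 1-simplex.)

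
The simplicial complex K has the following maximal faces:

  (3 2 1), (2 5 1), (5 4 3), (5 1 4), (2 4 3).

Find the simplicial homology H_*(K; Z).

We work with the vertex ordering 1 < 2 < 3 < 4 < 5. The simplices of K, each written with vertices in increasing order, are:

  0-simplices (5): [1], [2], [3], [4], [5]
  1-simplices (10): [1,2], [1,3], [1,4], [1,5], [2,3], [2,4], [2,5], [3,4], [3,5], [4,5]
  2-simplices (5): [1,2,3], [1,2,5], [1,4,5], [2,3,4], [3,4,5]

giving chain groups C_0 ≅ Z^5, C_1 ≅ Z^10, C_2 ≅ Z^5.

The boundary map ∂_1: C_1 → C_0 is given by ∂[p,q] = [q] − [p].
The resulting 5×10 matrix has rank 4, and its Smith normal form has invariant factors (1,1,1,1).

Boundary ∂_2: C_2 → C_1 maps a triangle to the signed sum of its edges. For instance
  ∂[1,2,3] = [2,3] − [1,3] + [1,2],
  ∂[3,4,5] = [4,5] − [3,5] + [3,4].
The resulting 10×5 matrix has rank 5, and its Smith normal form has invariant factors (1,1,1,1,1).

From H_k ≅ ker(∂_k) / im(∂_{k+1}) we obtain:

  H_0: rank C_0 − rank ∂_1 = 5 − 4 = 1, and the invariant factors of ∂_1 are all 1, so H_0 ≅ Z.
  H_1: rank ker ∂_1 − rank ∂_2 = (10 − 4) − 5 = 1, and the invariant factors of ∂_2 are all 1, so H_1 ≅ Z.
  H_2: rank ker ∂_2 − rank ∂_3 = (5 − 5) − 0 = 0, and there is no ∂_3, so H_2 ≅ 0.

H_0 = Z,  H_1 = Z,  H_2 = 0.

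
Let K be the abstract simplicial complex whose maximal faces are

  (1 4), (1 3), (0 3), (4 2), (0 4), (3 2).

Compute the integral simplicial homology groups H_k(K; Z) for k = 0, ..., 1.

H_0 ≅ Z,  H_1 ≅ Z^2.

Take the total order 0 < 1 < 2 < 3 < 4 on the vertex set. Then K (dimension 1) consists of the simplices:

  0-simplices (5): [0], [1], [2], [3], [4]
  1-simplices (6): [0,3], [0,4], [1,3], [1,4], [2,3], [2,4]

giving chain groups C_0 ≅ Z^5, C_1 ≅ Z^6.

∂_1: C_1 → C_0 is given by ∂[p,q] = [q] − [p]. For instance
  ∂[1,3] = [3] − [1].
The 5×6 boundary matrix has rank 4 and Smith normal form diag(1,1,1,1).

Now H_k = ker ∂_k / im ∂_{k+1}, so:

  H_0: rank C_0 − rank ∂_1 = 5 − 4 = 1, and the invariant factors of ∂_1 are all 1, so H_0 ≅ Z.
  H_1: rank ker ∂_1 − rank ∂_2 = (6 − 4) − 0 = 2, and there is no ∂_2, so H_1 ≅ Z^2.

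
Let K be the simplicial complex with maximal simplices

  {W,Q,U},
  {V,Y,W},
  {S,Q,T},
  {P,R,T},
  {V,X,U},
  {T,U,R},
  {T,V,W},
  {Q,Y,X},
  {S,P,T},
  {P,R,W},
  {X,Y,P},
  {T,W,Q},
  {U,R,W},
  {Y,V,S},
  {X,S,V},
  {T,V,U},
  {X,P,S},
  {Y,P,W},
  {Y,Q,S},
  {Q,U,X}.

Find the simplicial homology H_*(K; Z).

H_0 = Z,  H_1 = Z ⊕ Z/2,  H_2 = 0.

Order the vertices as P < Q < R < S < T < U < V < W < X < Y. Listing each simplex with vertices in this order, K has dimension 2 with simplices:

  0-simplices (10): P, Q, R, S, T, U, V, W, X, Y
  1-simplices (30): PR, PS, PT, PW, PX, PY, QS, QT, QU, QW, QX, QY, RT, RU, RW, ST, SV, SX, SY, TU, TV, TW, UV, UW, UX, VW, VX, VY, WY, XY
  2-simplices (20): PRT, PRW, PST, PSX, PWY, PXY, QST, QSY, QTW, QUW, QUX, QXY, RTU, RUW, SVX, SVY, TUV, TVW, UVX, VWY

so the chain groups are C_0 ≅ Z^10, C_1 ≅ Z^30, C_2 ≅ Z^20.

Boundary ∂_1: C_1 → C_0 sends each edge [p,q] (with p < q) to q − p.
This gives a 10×30 integer matrix of rank 9; reducing to Smith normal form yields diagonal entries (1,1,1,1,1,1,1,1,1).

Boundary ∂_2: C_2 → C_1 acts by ∂[p,q,r] = [q,r] − [p,r] + [p,q]. For instance
  ∂PRT = RT − PT + PR,
  ∂VWY = WY − VY + VW.
The 30×20 boundary matrix has rank 20 and Smith normal form diag(1,1,1,1,1,1,1,1,1,1,1,1,1,1,1,1,1,1,1,2).

Computing H_k = (kernel of ∂_k) / (image of ∂_{k+1}):

  H_0: rank C_0 − rank ∂_1 = 10 − 9 = 1, and the invariant factors of ∂_1 are all 1, so H_0 ≅ Z.
  H_1: rank ker ∂_1 − rank ∂_2 = (30 − 9) − 20 = 1, and ∂_2 has invariant factor 2 > 1, so H_1 ≅ Z ⊕ Z/2.
  H_2: rank ker ∂_2 − rank ∂_3 = (20 − 20) − 0 = 0, and there is no ∂_3, so H_2 ≅ 0.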